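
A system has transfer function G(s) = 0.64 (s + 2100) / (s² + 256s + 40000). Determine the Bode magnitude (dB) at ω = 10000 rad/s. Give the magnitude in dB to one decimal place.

-83.7 dB

|j10000 + 2100| = √(10000² + 2100²) = 1.022e+04
|(j10000)² + 256(j10000) + 40000| = |-9.996e+07 + j2.56e+06| = 9.999e+07
|G(j10000)| = 0.64 × 1.022e+04 / 9.999e+07 = 6.5401e-05
20 log₁₀(6.5401e-05) = -83.69 dB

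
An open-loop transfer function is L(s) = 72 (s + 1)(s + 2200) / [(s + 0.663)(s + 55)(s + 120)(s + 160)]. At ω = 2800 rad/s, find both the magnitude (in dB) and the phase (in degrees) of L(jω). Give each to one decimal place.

|j2800 + 1| = √(2800² + 1²) = 2800
|j2800 + 2200| = √(2800² + 2200²) = 3561
|j2800 + 0.663| = √(2800² + 0.663²) = 2800
|j2800 + 55| = √(2800² + 55²) = 2801
|j2800 + 120| = √(2800² + 120²) = 2803
|j2800 + 160| = √(2800² + 160²) = 2805
|L(j2800)| = 72 × 2800 × 3561 / (2800 × 2801 × 2803 × 2805) = 1.1647e-05
20 log₁₀(1.1647e-05) = -98.68 dB
∠(j2800 + 1) = arctan(2800/1) = 89.98°
∠(j2800 + 2200) = arctan(2800/2200) = 51.84°
∠(j2800 + 0.663) = arctan(2800/0.663) = 89.99°
∠(j2800 + 55) = arctan(2800/55) = 88.87°
∠(j2800 + 120) = arctan(2800/120) = 87.55°
∠(j2800 + 160) = arctan(2800/160) = 86.73°
∠L(j2800) = 89.98° + 51.84° − (89.99° + 88.87° + 87.55° + 86.73°) = -211.31°

|L| = -98.7 dB, ∠L = -211.3 deg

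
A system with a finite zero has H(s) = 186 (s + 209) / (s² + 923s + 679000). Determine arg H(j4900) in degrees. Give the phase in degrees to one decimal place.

∠(j4900 + 209) = arctan(4900/209) = 87.56°
∠[(j4900)² + 923(j4900) + 679000] = ∠[-2.3331e+07 + j4.5227e+06] = 169.03°
∠H(j4900) = 87.56° − 169.03° = -81.47°

-81.5°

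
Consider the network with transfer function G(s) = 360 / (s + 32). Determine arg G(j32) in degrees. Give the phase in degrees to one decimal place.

-45.0 deg

∠(j32 + 32) = arctan(32/32) = 45.00°
∠G(j32) = −45.00° = -45.00°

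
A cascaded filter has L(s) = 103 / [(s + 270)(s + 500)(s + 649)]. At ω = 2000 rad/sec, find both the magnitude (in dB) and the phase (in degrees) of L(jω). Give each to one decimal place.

|j2000 + 270| = √(2000² + 270²) = 2018
|j2000 + 500| = √(2000² + 500²) = 2062
|j2000 + 649| = √(2000² + 649²) = 2103
|L(j2000)| = 103 / (2018 × 2062 × 2103) = 1.1774e-08
20 log₁₀(1.1774e-08) = -158.58 dB
∠(j2000 + 270) = arctan(2000/270) = 82.31°
∠(j2000 + 500) = arctan(2000/500) = 75.96°
∠(j2000 + 649) = arctan(2000/649) = 72.02°
∠L(j2000) = − (82.31° + 75.96° + 72.02°) = -230.30°

|L| = -158.6 dB, ∠L = -230.3 deg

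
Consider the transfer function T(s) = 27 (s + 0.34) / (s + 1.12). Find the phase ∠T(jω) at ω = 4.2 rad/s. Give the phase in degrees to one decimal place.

10.3°

∠(j4.2 + 0.34) = arctan(4.2/0.34) = 85.37°
∠(j4.2 + 1.12) = arctan(4.2/1.12) = 75.07°
∠T(j4.2) = 85.37° − 75.07° = 10.30°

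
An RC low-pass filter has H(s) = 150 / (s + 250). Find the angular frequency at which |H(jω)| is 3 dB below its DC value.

For a single-pole low-pass, the −3 dB point is at the pole: ω = 250 rad/s.

250 rad/s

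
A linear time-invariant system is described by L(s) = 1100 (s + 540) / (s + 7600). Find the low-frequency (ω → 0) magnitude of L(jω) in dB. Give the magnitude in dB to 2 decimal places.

37.86 dB

L(0) = 1100 × 540 / 7600 = 78.158
20 log₁₀(78.158) = 37.859 dB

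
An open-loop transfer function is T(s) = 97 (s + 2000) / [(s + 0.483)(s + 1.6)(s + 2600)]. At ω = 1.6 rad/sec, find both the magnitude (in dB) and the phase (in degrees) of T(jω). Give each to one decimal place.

|j1.6 + 2000| = √(1.6² + 2000²) = 2000
|j1.6 + 0.483| = √(1.6² + 0.483²) = 1.671
|j1.6 + 1.6| = √(1.6² + 1.6²) = 2.263
|j1.6 + 2600| = √(1.6² + 2600²) = 2600
|T(j1.6)| = 97 × 2000 / (1.671 × 2.263 × 2600) = 19.73
20 log₁₀(19.73) = 25.90 dB
∠(j1.6 + 2000) = arctan(1.6/2000) = 0.05°
∠(j1.6 + 0.483) = arctan(1.6/0.483) = 73.20°
∠(j1.6 + 1.6) = arctan(1.6/1.6) = 45.00°
∠(j1.6 + 2600) = arctan(1.6/2600) = 0.04°
∠T(j1.6) = 0.05° − (73.20° + 45.00° + 0.04°) = -118.19°

|T| = 25.9 dB, ∠T = -118.2°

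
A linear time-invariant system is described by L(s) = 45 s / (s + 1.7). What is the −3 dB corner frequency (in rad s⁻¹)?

For a single-pole high-pass, the −3 dB point is at the pole: ω = 1.7 rad s⁻¹.

1.7 rad s⁻¹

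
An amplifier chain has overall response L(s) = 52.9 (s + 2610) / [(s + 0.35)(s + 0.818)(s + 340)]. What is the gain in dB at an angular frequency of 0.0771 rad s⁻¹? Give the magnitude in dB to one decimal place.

|j0.0771 + 2610| = √(0.0771² + 2610²) = 2610
|j0.0771 + 0.35| = √(0.0771² + 0.35²) = 0.3584
|j0.0771 + 0.818| = √(0.0771² + 0.818²) = 0.8216
|j0.0771 + 340| = √(0.0771² + 340²) = 340
|L(j0.0771)| = 52.9 × 2610 / (0.3584 × 0.8216 × 340) = 1379.1
20 log₁₀(1379.1) = 62.79 dB

62.8 dB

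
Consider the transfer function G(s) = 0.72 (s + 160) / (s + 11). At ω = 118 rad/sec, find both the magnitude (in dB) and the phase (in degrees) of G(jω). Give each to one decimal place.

|G| = 1.6 dB, ∠G = -48.3°

|j118 + 160| = √(118² + 160²) = 198.8
|j118 + 11| = √(118² + 11²) = 118.5
|G(j118)| = 0.72 × 198.8 / 118.5 = 1.2078
20 log₁₀(1.2078) = 1.64 dB
∠(j118 + 160) = arctan(118/160) = 36.41°
∠(j118 + 11) = arctan(118/11) = 84.67°
∠G(j118) = 36.41° − 84.67° = -48.27°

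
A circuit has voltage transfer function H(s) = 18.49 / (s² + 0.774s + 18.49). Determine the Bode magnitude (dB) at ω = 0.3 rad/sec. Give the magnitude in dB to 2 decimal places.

|(j0.3)² + 0.774(j0.3) + 18.49| = |18.4 + j0.2322| = 18.4
|H(j0.3)| = 18.49 / 18.4 = 1.0048
20 log₁₀(1.0048) = 0.042 dB

0.04 dB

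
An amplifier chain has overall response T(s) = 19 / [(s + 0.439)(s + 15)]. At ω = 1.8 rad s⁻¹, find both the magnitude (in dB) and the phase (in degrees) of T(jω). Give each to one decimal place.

|T| = -3.4 dB, ∠T = -83.1 deg

|j1.8 + 0.439| = √(1.8² + 0.439²) = 1.853
|j1.8 + 15| = √(1.8² + 15²) = 15.11
|T(j1.8)| = 19 / (1.853 × 15.11) = 0.67879
20 log₁₀(0.67879) = -3.37 dB
∠(j1.8 + 0.439) = arctan(1.8/0.439) = 76.29°
∠(j1.8 + 15) = arctan(1.8/15) = 6.84°
∠T(j1.8) = − (76.29° + 6.84°) = -83.14°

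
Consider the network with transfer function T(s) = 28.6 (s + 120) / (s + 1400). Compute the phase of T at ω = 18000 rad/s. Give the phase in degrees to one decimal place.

4.1°

∠(j18000 + 120) = arctan(18000/120) = 89.62°
∠(j18000 + 1400) = arctan(18000/1400) = 85.55°
∠T(j18000) = 89.62° − 85.55° = 4.07°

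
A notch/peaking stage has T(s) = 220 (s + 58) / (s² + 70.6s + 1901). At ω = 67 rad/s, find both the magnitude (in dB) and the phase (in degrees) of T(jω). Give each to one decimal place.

|T| = 11.2 dB, ∠T = -69.6°

|j67 + 58| = √(67² + 58²) = 88.62
|(j67)² + 70.6(j67) + 1901| = |-2588 + j4730.2| = 5392
|T(j67)| = 220 × 88.62 / 5392 = 3.6158
20 log₁₀(3.6158) = 11.16 dB
∠(j67 + 58) = arctan(67/58) = 49.12°
∠[(j67)² + 70.6(j67) + 1901] = ∠[-2588 + j4730.2] = 118.68°
∠T(j67) = 49.12° − 118.68° = -69.57°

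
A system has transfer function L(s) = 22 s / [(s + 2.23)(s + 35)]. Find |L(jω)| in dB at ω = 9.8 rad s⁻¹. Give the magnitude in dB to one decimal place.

-4.6 dB

|j9.8| = 9.8
|j9.8 + 2.23| = √(9.8² + 2.23²) = 10.05
|j9.8 + 35| = √(9.8² + 35²) = 36.35
|L(j9.8)| = 22 × 9.8 / (10.05 × 36.35) = 0.5902
20 log₁₀(0.5902) = -4.58 dB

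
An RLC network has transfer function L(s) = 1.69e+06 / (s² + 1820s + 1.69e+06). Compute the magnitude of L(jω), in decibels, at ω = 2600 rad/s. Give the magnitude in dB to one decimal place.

-12.3 dB

|(j2600)² + 1820(j2600) + 1.69e+06| = |-5.07e+06 + j4.732e+06| = 6.935e+06
|L(j2600)| = 1.69e+06 / 6.935e+06 = 0.24369
20 log₁₀(0.24369) = -12.26 dB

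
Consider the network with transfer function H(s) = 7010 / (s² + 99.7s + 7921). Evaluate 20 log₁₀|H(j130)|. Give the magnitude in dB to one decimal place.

|(j130)² + 99.7(j130) + 7921| = |-8979 + j12961| = 1.577e+04
|H(j130)| = 7010 / 1.577e+04 = 0.44459
20 log₁₀(0.44459) = -7.04 dB

-7.0 dB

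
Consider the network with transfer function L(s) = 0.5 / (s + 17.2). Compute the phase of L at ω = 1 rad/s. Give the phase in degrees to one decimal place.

∠(j1 + 17.2) = arctan(1/17.2) = 3.33°
∠L(j1) = −3.33° = -3.33°

-3.3 deg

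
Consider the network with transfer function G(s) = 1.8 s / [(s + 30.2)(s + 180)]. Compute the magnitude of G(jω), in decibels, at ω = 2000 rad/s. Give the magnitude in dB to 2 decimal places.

|j2000| = 2000
|j2000 + 30.2| = √(2000² + 30.2²) = 2000
|j2000 + 180| = √(2000² + 180²) = 2008
|G(j2000)| = 1.8 × 2000 / (2000 × 2008) = 0.00089627
20 log₁₀(0.00089627) = -60.951 dB

-60.95 dB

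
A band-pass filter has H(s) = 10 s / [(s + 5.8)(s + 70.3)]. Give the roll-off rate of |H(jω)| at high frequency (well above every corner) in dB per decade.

-20 dB/decade

With 1 zero and 2 poles, the high-frequency asymptotic slope is 20 × (1 − 2) = -20 dB/decade.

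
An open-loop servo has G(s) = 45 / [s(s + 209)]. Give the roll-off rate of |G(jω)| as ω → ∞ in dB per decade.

-40 dB/decade

With 0 zeros and 2 poles, the high-frequency asymptotic slope is 20 × (0 − 2) = -40 dB/decade.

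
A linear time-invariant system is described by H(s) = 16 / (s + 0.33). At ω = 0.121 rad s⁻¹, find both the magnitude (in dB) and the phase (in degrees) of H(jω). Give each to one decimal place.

|j0.121 + 0.33| = √(0.121² + 0.33²) = 0.3515
|H(j0.121)| = 16 / 0.3515 = 45.521
20 log₁₀(45.521) = 33.16 dB
∠(j0.121 + 0.33) = arctan(0.121/0.33) = 20.14°
∠H(j0.121) = −20.14° = -20.14°

|H| = 33.2 dB, ∠H = -20.1°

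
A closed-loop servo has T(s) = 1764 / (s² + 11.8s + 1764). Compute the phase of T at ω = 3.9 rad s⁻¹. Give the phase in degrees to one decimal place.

∠[(j3.9)² + 11.8(j3.9) + 1764] = ∠[1748.8 + j46.02] = 1.51°
∠T(j3.9) = −1.51° = -1.51°

-1.5 deg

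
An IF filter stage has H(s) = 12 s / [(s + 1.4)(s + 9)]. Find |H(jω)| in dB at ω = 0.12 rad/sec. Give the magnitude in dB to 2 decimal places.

-18.87 dB

|j0.12| = 0.12
|j0.12 + 1.4| = √(0.12² + 1.4²) = 1.405
|j0.12 + 9| = √(0.12² + 9²) = 9.001
|H(j0.12)| = 12 × 0.12 / (1.405 × 9.001) = 0.11386
20 log₁₀(0.11386) = -18.873 dB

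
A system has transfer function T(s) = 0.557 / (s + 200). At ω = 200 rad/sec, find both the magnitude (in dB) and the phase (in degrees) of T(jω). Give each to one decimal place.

|j200 + 200| = √(200² + 200²) = 282.8
|T(j200)| = 0.557 / 282.8 = 0.0019693
20 log₁₀(0.0019693) = -54.11 dB
∠(j200 + 200) = arctan(200/200) = 45.00°
∠T(j200) = −45.00° = -45.00°

|T| = -54.1 dB, ∠T = -45.0 deg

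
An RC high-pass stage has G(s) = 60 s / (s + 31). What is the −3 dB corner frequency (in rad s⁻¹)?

For a single-pole high-pass, the −3 dB point is at the pole: ω = 31 rad s⁻¹.

31 rad s⁻¹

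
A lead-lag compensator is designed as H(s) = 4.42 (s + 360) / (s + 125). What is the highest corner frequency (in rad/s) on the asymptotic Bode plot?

Break frequencies occur at each pole and zero magnitude: 125 rad/s, 360 rad/s.
The highest is 360 rad/s.

360 rad/s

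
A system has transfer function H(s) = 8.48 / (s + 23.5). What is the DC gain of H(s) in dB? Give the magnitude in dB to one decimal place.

H(0) = 8.48 / 23.5 = 0.36085
20 log₁₀(0.36085) = -8.85 dB

-8.9 dB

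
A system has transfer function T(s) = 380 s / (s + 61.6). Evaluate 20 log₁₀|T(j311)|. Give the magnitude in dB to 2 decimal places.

|j311| = 311
|j311 + 61.6| = √(311² + 61.6²) = 317
|T(j311)| = 380 × 311 / 317 = 372.76
20 log₁₀(372.76) = 51.429 dB

51.43 dB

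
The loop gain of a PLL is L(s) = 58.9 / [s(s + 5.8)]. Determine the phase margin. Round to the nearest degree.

Gain crossover: |L(jω)| = 1 at ω ≈ 6.67 rad/s.
∠L(j6.67) = −90° − arctan(6.67/5.8) ≈ -138.97°
PM = 180° + (-138.97°) = 41.03°

41 deg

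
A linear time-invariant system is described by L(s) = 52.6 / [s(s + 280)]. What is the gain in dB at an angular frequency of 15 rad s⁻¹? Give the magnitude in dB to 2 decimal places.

|j15 + 280| = √(15² + 280²) = 280.4
|j15| = 15
|L(j15)| = 52.6 / (280.4 × 15) = 0.012506
20 log₁₀(0.012506) = -38.058 dB

-38.06 dB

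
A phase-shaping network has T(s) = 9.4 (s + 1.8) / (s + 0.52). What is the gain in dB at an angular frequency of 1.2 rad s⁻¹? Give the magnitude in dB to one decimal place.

|j1.2 + 1.8| = √(1.2² + 1.8²) = 2.163
|j1.2 + 0.52| = √(1.2² + 0.52²) = 1.308
|T(j1.2)| = 9.4 × 2.163 / 1.308 = 15.549
20 log₁₀(15.549) = 23.83 dB

23.8 dB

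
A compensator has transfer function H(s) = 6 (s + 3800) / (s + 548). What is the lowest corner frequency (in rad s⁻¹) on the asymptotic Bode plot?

548 rad s⁻¹

Break frequencies occur at each pole and zero magnitude: 548 rad s⁻¹, 3800 rad s⁻¹.
The lowest is 548 rad s⁻¹.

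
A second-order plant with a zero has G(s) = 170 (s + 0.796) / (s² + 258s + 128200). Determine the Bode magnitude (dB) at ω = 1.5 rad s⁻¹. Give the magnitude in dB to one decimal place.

|j1.5 + 0.796| = √(1.5² + 0.796²) = 1.698
|(j1.5)² + 258(j1.5) + 128200| = |1.282e+05 + j387| = 1.282e+05
|G(j1.5)| = 170 × 1.698 / 1.282e+05 = 0.0022518
20 log₁₀(0.0022518) = -52.95 dB

-52.9 dB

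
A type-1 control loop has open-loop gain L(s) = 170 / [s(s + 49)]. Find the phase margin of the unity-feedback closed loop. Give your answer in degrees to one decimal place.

Gain crossover: |L(jω)| = 1 at ω ≈ 3.46 rad s⁻¹.
∠L(j3.46) = −90° − arctan(3.46/49) ≈ -94.04°
PM = 180° + (-94.04°) = 85.96°

86.0 deg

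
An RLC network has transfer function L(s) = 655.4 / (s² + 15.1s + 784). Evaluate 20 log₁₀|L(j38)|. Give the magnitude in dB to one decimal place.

-2.5 dB

|(j38)² + 15.1(j38) + 784| = |-660 + j573.8| = 874.6
|L(j38)| = 655.4 / 874.6 = 0.74941
20 log₁₀(0.74941) = -2.51 dB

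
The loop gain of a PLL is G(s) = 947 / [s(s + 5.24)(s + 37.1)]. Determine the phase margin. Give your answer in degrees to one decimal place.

47.4°

Gain crossover: |G(jω)| = 1 at ω ≈ 3.89 rad/sec.
∠G(j3.89) = −90° − arctan(3.89/5.24) − arctan(3.89/37.1) ≈ -132.57°
PM = 180° + (-132.57°) = 47.43°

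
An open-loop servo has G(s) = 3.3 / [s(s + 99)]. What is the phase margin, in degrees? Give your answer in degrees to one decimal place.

Gain crossover: |G(jω)| = 1 at ω ≈ 0.0333 rad/s.
∠G(j0.0333) = −90° − arctan(0.0333/99) ≈ -90.02°
PM = 180° + (-90.02°) = 89.98°

90.0°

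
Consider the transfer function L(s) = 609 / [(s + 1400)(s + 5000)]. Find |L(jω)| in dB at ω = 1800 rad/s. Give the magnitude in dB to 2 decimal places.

|j1800 + 1400| = √(1800² + 1400²) = 2280
|j1800 + 5000| = √(1800² + 5000²) = 5314
|L(j1800)| = 609 / (2280 × 5314) = 5.0255e-05
20 log₁₀(5.0255e-05) = -85.976 dB

-85.98 dB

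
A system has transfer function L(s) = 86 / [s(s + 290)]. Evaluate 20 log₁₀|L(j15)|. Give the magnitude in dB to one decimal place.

-34.1 dB

|j15 + 290| = √(15² + 290²) = 290.4
|j15| = 15
|L(j15)| = 86 / (290.4 × 15) = 0.019744
20 log₁₀(0.019744) = -34.09 dB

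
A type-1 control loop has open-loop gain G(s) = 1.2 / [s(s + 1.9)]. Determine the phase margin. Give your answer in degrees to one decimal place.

72.4°

Gain crossover: |G(jω)| = 1 at ω ≈ 0.602 rad s⁻¹.
∠G(j0.602) = −90° − arctan(0.602/1.9) ≈ -107.58°
PM = 180° + (-107.58°) = 72.42°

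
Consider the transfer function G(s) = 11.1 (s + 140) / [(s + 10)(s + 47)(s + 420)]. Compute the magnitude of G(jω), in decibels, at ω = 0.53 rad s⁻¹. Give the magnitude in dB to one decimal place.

|j0.53 + 140| = √(0.53² + 140²) = 140
|j0.53 + 10| = √(0.53² + 10²) = 10.01
|j0.53 + 47| = √(0.53² + 47²) = 47
|j0.53 + 420| = √(0.53² + 420²) = 420
|G(j0.53)| = 11.1 × 140 / (10.01 × 47 × 420) = 0.0078609
20 log₁₀(0.0078609) = -42.09 dB

-42.1 dB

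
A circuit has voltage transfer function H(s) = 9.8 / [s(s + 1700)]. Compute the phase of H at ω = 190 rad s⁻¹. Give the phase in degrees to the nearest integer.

-96°

∠(j190 + 1700) = arctan(190/1700) = 6.38°
∠(j190) = 90.00°
∠H(j190) = − (6.38° + 90.00°) = -96.38°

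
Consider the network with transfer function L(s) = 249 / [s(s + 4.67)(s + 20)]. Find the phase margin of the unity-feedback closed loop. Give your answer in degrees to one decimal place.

56.4°

Gain crossover: |L(jω)| = 1 at ω ≈ 2.36 rad/s.
∠L(j2.36) = −90° − arctan(2.36/4.67) − arctan(2.36/20) ≈ -123.57°
PM = 180° + (-123.57°) = 56.43°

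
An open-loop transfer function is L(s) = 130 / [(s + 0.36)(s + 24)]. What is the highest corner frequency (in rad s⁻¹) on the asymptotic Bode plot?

24 rad s⁻¹

Break frequencies occur at each pole and zero magnitude: 0.36 rad s⁻¹, 24 rad s⁻¹.
The highest is 24 rad s⁻¹.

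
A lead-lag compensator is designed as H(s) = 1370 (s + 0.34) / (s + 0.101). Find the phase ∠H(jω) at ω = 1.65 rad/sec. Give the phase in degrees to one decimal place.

∠(j1.65 + 0.34) = arctan(1.65/0.34) = 78.36°
∠(j1.65 + 0.101) = arctan(1.65/0.101) = 86.50°
∠H(j1.65) = 78.36° − 86.50° = -8.14°

-8.1 deg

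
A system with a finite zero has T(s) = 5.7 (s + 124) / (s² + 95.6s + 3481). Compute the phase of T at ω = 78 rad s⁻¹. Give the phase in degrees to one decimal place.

∠(j78 + 124) = arctan(78/124) = 32.17°
∠[(j78)² + 95.6(j78) + 3481] = ∠[-2603 + j7456.8] = 109.24°
∠T(j78) = 32.17° − 109.24° = -77.07°

-77.1 deg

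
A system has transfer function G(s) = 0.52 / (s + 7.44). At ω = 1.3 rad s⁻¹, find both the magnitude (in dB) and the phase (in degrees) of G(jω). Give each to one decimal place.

|G| = -23.2 dB, ∠G = -9.9°

|j1.3 + 7.44| = √(1.3² + 7.44²) = 7.553
|G(j1.3)| = 0.52 / 7.553 = 0.068849
20 log₁₀(0.068849) = -23.24 dB
∠(j1.3 + 7.44) = arctan(1.3/7.44) = 9.91°
∠G(j1.3) = −9.91° = -9.91°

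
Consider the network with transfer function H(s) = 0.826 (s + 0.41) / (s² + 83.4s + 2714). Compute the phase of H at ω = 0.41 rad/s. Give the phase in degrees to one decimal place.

44.3°

∠(j0.41 + 0.41) = arctan(0.41/0.41) = 45.00°
∠[(j0.41)² + 83.4(j0.41) + 2714] = ∠[2713.8 + j34.194] = 0.72°
∠H(j0.41) = 45.00° − 0.72° = 44.28°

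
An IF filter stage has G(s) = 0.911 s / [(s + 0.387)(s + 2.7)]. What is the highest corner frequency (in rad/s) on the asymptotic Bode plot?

Break frequencies occur at each pole and zero magnitude: 0.387 rad/s, 2.7 rad/s.
The highest is 2.7 rad/s.

2.7 rad/s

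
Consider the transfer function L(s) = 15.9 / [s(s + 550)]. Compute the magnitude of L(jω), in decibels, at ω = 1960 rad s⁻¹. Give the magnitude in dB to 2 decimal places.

|j1960 + 550| = √(1960² + 550²) = 2036
|j1960| = 1960
|L(j1960)| = 15.9 / (2036 × 1960) = 3.985e-06
20 log₁₀(3.985e-06) = -107.991 dB

-107.99 dB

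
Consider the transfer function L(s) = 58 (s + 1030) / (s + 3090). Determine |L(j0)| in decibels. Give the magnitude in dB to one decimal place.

L(0) = 58 × 1030 / 3090 = 19.333
20 log₁₀(19.333) = 25.73 dB

25.7 dB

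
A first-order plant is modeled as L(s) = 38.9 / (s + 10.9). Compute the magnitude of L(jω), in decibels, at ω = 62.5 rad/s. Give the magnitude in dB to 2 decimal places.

|j62.5 + 10.9| = √(62.5² + 10.9²) = 63.44
|L(j62.5)| = 38.9 / 63.44 = 0.61315
20 log₁₀(0.61315) = -4.249 dB

-4.25 dB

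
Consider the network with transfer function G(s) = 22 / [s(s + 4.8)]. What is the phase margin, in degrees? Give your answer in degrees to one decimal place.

52.8 deg

Gain crossover: |G(jω)| = 1 at ω ≈ 3.65 rad/sec.
∠G(j3.65) = −90° − arctan(3.65/4.8) ≈ -127.24°
PM = 180° + (-127.24°) = 52.76°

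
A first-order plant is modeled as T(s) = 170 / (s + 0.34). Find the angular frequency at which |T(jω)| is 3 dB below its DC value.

0.34 rad/s

For a single-pole low-pass, the −3 dB point is at the pole: ω = 0.34 rad/s.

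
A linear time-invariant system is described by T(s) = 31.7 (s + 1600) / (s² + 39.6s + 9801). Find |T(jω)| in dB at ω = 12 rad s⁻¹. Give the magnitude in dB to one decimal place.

|j12 + 1600| = √(12² + 1600²) = 1600
|(j12)² + 39.6(j12) + 9801| = |9657 + j475.2| = 9669
|T(j12)| = 31.7 × 1600 / 9669 = 5.2459
20 log₁₀(5.2459) = 14.40 dB

14.4 dB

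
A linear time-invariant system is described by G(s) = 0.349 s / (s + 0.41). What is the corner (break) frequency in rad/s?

0.41 rad/s

The single real pole at s = −0.41 gives a corner at ω = 0.41 rad/s.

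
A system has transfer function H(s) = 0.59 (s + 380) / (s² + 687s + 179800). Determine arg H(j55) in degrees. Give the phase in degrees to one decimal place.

-3.8°

∠(j55 + 380) = arctan(55/380) = 8.24°
∠[(j55)² + 687(j55) + 179800] = ∠[1.7678e+05 + j37785] = 12.07°
∠H(j55) = 8.24° − 12.07° = -3.83°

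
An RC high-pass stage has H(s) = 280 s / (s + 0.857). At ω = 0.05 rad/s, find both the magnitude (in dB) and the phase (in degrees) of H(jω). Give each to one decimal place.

|H| = 24.2 dB, ∠H = 86.7 deg

|j0.05| = 0.05
|j0.05 + 0.857| = √(0.05² + 0.857²) = 0.8585
|H(j0.05)| = 280 × 0.05 / 0.8585 = 16.308
20 log₁₀(16.308) = 24.25 dB
∠(j0.05) = 90.00°
∠(j0.05 + 0.857) = arctan(0.05/0.857) = 3.34°
∠H(j0.05) = 90.00° − 3.34° = 86.66°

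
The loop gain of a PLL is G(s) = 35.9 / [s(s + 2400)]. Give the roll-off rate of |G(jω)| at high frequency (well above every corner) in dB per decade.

With 0 zeros and 2 poles, the high-frequency asymptotic slope is 20 × (0 − 2) = -40 dB/decade.

-40 dB/decade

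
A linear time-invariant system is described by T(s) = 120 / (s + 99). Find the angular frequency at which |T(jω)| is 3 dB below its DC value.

For a single-pole low-pass, the −3 dB point is at the pole: ω = 99 rad/s.

99 rad/s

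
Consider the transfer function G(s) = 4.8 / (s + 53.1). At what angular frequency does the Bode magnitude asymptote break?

53.1 rad s⁻¹

The single real pole at s = −53.1 gives a corner at ω = 53.1 rad s⁻¹.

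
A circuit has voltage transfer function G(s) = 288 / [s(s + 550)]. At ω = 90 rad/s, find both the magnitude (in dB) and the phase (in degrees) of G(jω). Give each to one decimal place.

|G| = -44.8 dB, ∠G = -99.3°

|j90 + 550| = √(90² + 550²) = 557.3
|j90| = 90
|G(j90)| = 288 / (557.3 × 90) = 0.0057418
20 log₁₀(0.0057418) = -44.82 dB
∠(j90 + 550) = arctan(90/550) = 9.29°
∠(j90) = 90.00°
∠G(j90) = − (9.29° + 90.00°) = -99.29°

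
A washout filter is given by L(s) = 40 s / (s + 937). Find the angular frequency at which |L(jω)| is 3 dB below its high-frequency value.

For a single-pole high-pass, the −3 dB point is at the pole: ω = 937 rad/s.

937 rad/s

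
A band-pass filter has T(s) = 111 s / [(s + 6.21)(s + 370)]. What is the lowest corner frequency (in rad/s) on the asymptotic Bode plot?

Break frequencies occur at each pole and zero magnitude: 6.21 rad/s, 370 rad/s.
The lowest is 6.21 rad/s.

6.21 rad/s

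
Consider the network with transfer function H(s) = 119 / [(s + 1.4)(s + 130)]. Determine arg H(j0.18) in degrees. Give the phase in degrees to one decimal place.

-7.4°

∠(j0.18 + 1.4) = arctan(0.18/1.4) = 7.33°
∠(j0.18 + 130) = arctan(0.18/130) = 0.08°
∠H(j0.18) = − (7.33° + 0.08°) = -7.41°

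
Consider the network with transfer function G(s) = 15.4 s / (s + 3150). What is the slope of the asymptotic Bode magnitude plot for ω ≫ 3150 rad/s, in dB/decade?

With 1 zero and 1 pole, the high-frequency asymptotic slope is 20 × (1 − 1) = 0 dB/decade.

0 dB/decade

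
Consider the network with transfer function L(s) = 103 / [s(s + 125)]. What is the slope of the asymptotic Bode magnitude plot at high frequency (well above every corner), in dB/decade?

-40 dB/decade

With 0 zeros and 2 poles, the high-frequency asymptotic slope is 20 × (0 − 2) = -40 dB/decade.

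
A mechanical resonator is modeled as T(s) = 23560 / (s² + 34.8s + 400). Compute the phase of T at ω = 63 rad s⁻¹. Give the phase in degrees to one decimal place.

-148.4°

∠[(j63)² + 34.8(j63) + 400] = ∠[-3569 + j2192.4] = 148.44°
∠T(j63) = −148.44° = -148.44°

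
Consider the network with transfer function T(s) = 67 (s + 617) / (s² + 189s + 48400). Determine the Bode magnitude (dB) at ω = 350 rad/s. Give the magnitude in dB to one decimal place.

|j350 + 617| = √(350² + 617²) = 709.4
|(j350)² + 189(j350) + 48400| = |-74100 + j66150| = 9.933e+04
|T(j350)| = 67 × 709.4 / 9.933e+04 = 0.47847
20 log₁₀(0.47847) = -6.40 dB

-6.4 dB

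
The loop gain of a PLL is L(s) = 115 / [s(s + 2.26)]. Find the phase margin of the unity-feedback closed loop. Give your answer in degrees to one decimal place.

12.0 deg

Gain crossover: |L(jω)| = 1 at ω ≈ 10.6 rad/sec.
∠L(j10.6) = −90° − arctan(10.6/2.26) ≈ -167.97°
PM = 180° + (-167.97°) = 12.03°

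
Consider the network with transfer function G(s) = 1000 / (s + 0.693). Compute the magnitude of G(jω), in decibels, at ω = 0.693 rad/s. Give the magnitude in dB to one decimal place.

60.2 dB

|j0.693 + 0.693| = √(0.693² + 0.693²) = 0.98
|G(j0.693)| = 1000 / 0.98 = 1020.4
20 log₁₀(1020.4) = 60.18 dB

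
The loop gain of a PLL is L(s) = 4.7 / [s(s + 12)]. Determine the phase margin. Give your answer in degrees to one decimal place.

88.1°

Gain crossover: |L(jω)| = 1 at ω ≈ 0.391 rad/sec.
∠L(j0.391) = −90° − arctan(0.391/12) ≈ -91.87°
PM = 180° + (-91.87°) = 88.13°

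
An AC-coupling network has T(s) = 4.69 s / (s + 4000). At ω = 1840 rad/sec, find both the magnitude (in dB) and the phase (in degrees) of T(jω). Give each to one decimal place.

|j1840| = 1840
|j1840 + 4000| = √(1840² + 4000²) = 4403
|T(j1840)| = 4.69 × 1840 / 4403 = 1.96
20 log₁₀(1.96) = 5.85 dB
∠(j1840) = 90.00°
∠(j1840 + 4000) = arctan(1840/4000) = 24.70°
∠T(j1840) = 90.00° − 24.70° = 65.30°

|T| = 5.8 dB, ∠T = 65.3 deg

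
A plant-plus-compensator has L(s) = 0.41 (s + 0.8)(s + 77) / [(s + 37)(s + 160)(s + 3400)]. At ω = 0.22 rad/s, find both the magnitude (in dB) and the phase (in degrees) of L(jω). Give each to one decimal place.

|L| = -117.7 dB, ∠L = 15.1°

|j0.22 + 0.8| = √(0.22² + 0.8²) = 0.8297
|j0.22 + 77| = √(0.22² + 77²) = 77
|j0.22 + 37| = √(0.22² + 37²) = 37
|j0.22 + 160| = √(0.22² + 160²) = 160
|j0.22 + 3400| = √(0.22² + 3400²) = 3400
|L(j0.22)| = 0.41 × 0.8297 × 77 / (37 × 160 × 3400) = 1.3013e-06
20 log₁₀(1.3013e-06) = -117.71 dB
∠(j0.22 + 0.8) = arctan(0.22/0.8) = 15.38°
∠(j0.22 + 77) = arctan(0.22/77) = 0.16°
∠(j0.22 + 37) = arctan(0.22/37) = 0.34°
∠(j0.22 + 160) = arctan(0.22/160) = 0.08°
∠(j0.22 + 3400) = arctan(0.22/3400) = 0.00°
∠L(j0.22) = 15.38° + 0.16° − (0.34° + 0.08° + 0.00°) = 15.12°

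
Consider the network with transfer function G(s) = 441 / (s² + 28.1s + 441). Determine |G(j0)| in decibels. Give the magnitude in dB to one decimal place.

0.0 dB

G(0) = 441 / 441 = 1
20 log₁₀(1) = 0.00 dB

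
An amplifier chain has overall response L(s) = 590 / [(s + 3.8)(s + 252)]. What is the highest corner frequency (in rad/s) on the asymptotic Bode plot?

Break frequencies occur at each pole and zero magnitude: 3.8 rad/s, 252 rad/s.
The highest is 252 rad/s.

252 rad/s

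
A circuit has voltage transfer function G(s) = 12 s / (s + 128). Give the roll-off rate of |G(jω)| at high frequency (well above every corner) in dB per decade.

0 dB/decade

With 1 zero and 1 pole, the high-frequency asymptotic slope is 20 × (1 − 1) = 0 dB/decade.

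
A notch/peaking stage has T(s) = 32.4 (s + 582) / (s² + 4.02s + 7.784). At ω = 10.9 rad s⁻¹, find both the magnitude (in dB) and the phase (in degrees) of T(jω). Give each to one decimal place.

|T| = 44.0 dB, ∠T = -157.4 deg

|j10.9 + 582| = √(10.9² + 582²) = 582.1
|(j10.9)² + 4.02(j10.9) + 7.784| = |-111.03 + j43.818| = 119.4
|T(j10.9)| = 32.4 × 582.1 / 119.4 = 158.01
20 log₁₀(158.01) = 43.97 dB
∠(j10.9 + 582) = arctan(10.9/582) = 1.07°
∠[(j10.9)² + 4.02(j10.9) + 7.784] = ∠[-111.03 + j43.818] = 158.46°
∠T(j10.9) = 1.07° − 158.46° = -157.39°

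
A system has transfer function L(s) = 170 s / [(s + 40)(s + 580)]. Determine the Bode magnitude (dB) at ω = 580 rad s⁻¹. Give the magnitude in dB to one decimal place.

|j580| = 580
|j580 + 40| = √(580² + 40²) = 581.4
|j580 + 580| = √(580² + 580²) = 820.2
|L(j580)| = 170 × 580 / (581.4 × 820.2) = 0.20676
20 log₁₀(0.20676) = -13.69 dB

-13.7 dB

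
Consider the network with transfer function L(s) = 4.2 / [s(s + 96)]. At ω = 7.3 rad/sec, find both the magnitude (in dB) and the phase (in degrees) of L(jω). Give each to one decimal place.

|j7.3 + 96| = √(7.3² + 96²) = 96.28
|j7.3| = 7.3
|L(j7.3)| = 4.2 / (96.28 × 7.3) = 0.0059759
20 log₁₀(0.0059759) = -44.47 dB
∠(j7.3 + 96) = arctan(7.3/96) = 4.35°
∠(j7.3) = 90.00°
∠L(j7.3) = − (4.35° + 90.00°) = -94.35°

|L| = -44.5 dB, ∠L = -94.3 deg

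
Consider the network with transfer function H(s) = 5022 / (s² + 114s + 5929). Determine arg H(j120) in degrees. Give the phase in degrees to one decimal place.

∠[(j120)² + 114(j120) + 5929] = ∠[-8471 + j13680] = 121.77°
∠H(j120) = −121.77° = -121.77°

-121.8°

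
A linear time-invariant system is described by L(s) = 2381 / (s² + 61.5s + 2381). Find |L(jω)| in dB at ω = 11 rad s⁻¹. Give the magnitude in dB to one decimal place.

|(j11)² + 61.5(j11) + 2381| = |2260 + j676.5| = 2359
|L(j11)| = 2381 / 2359 = 1.0093
20 log₁₀(1.0093) = 0.08 dB

0.1 dB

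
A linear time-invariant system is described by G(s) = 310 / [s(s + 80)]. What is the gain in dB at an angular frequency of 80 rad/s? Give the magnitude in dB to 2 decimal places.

|j80 + 80| = √(80² + 80²) = 113.1
|j80| = 80
|G(j80)| = 310 / (113.1 × 80) = 0.03425
20 log₁₀(0.03425) = -29.307 dB

-29.31 dB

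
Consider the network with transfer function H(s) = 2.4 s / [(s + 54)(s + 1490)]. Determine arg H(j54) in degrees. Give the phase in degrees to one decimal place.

∠(j54) = 90.00°
∠(j54 + 54) = arctan(54/54) = 45.00°
∠(j54 + 1490) = arctan(54/1490) = 2.08°
∠H(j54) = 90.00° − (45.00° + 2.08°) = 42.92°

42.9°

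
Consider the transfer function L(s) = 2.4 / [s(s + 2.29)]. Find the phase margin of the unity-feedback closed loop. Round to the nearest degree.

Gain crossover: |L(jω)| = 1 at ω ≈ 0.966 rad s⁻¹.
∠L(j0.966) = −90° − arctan(0.966/2.29) ≈ -112.86°
PM = 180° + (-112.86°) = 67.14°

67°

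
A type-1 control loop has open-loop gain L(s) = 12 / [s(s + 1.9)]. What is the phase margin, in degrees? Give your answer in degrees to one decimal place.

30.6 deg

Gain crossover: |L(jω)| = 1 at ω ≈ 3.21 rad s⁻¹.
∠L(j3.21) = −90° − arctan(3.21/1.9) ≈ -149.41°
PM = 180° + (-149.41°) = 30.59°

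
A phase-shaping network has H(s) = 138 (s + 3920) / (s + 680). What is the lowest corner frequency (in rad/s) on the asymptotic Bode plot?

Break frequencies occur at each pole and zero magnitude: 680 rad/s, 3920 rad/s.
The lowest is 680 rad/s.

680 rad/s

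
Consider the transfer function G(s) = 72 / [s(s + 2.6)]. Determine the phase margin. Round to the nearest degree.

Gain crossover: |G(jω)| = 1 at ω ≈ 8.29 rad s⁻¹.
∠G(j8.29) = −90° − arctan(8.29/2.6) ≈ -162.58°
PM = 180° + (-162.58°) = 17.42°

17°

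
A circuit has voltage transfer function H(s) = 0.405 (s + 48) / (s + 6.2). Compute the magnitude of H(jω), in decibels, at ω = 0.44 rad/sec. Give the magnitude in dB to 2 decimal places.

9.90 dB

|j0.44 + 48| = √(0.44² + 48²) = 48
|j0.44 + 6.2| = √(0.44² + 6.2²) = 6.216
|H(j0.44)| = 0.405 × 48 / 6.216 = 3.1277
20 log₁₀(3.1277) = 9.905 dB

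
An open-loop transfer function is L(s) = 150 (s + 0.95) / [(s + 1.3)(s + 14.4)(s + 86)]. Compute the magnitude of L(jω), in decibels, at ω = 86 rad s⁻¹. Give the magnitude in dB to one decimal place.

|j86 + 0.95| = √(86² + 0.95²) = 86.01
|j86 + 1.3| = √(86² + 1.3²) = 86.01
|j86 + 14.4| = √(86² + 14.4²) = 87.2
|j86 + 86| = √(86² + 86²) = 121.6
|L(j86)| = 150 × 86.01 / (86.01 × 87.2 × 121.6) = 0.014143
20 log₁₀(0.014143) = -36.99 dB

-37.0 dB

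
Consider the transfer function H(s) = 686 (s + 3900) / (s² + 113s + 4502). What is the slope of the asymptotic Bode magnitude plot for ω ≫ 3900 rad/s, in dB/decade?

-20 dB/decade

With 1 zero and 2 poles, the high-frequency asymptotic slope is 20 × (1 − 2) = -20 dB/decade.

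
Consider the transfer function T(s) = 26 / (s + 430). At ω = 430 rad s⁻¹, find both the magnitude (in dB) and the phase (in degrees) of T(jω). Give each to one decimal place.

|T| = -27.4 dB, ∠T = -45.0°

|j430 + 430| = √(430² + 430²) = 608.1
|T(j430)| = 26 / 608.1 = 0.042755
20 log₁₀(0.042755) = -27.38 dB
∠(j430 + 430) = arctan(430/430) = 45.00°
∠T(j430) = −45.00° = -45.00°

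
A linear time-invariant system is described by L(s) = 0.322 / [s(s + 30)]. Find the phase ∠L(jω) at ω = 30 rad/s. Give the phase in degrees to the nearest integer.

-135°

∠(j30 + 30) = arctan(30/30) = 45.00°
∠(j30) = 90.00°
∠L(j30) = − (45.00° + 90.00°) = -135.00°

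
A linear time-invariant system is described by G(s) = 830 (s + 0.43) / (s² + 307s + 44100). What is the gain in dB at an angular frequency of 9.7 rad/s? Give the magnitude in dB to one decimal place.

|j9.7 + 0.43| = √(9.7² + 0.43²) = 9.71
|(j9.7)² + 307(j9.7) + 44100| = |44006 + j2977.9| = 4.411e+04
|G(j9.7)| = 830 × 9.71 / 4.411e+04 = 0.18271
20 log₁₀(0.18271) = -14.76 dB

-14.8 dB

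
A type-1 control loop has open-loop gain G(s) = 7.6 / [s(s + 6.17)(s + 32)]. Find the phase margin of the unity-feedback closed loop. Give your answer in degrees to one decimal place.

Gain crossover: |G(jω)| = 1 at ω ≈ 0.0385 rad/s.
∠G(j0.0385) = −90° − arctan(0.0385/6.17) − arctan(0.0385/32) ≈ -90.43°
PM = 180° + (-90.43°) = 89.57°

89.6°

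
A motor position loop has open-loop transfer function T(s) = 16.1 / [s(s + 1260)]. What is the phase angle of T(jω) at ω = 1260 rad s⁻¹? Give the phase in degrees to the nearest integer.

∠(j1260 + 1260) = arctan(1260/1260) = 45.00°
∠(j1260) = 90.00°
∠T(j1260) = − (45.00° + 90.00°) = -135.00°

-135°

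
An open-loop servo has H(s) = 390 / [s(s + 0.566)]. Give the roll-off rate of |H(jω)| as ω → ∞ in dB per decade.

-40 dB/decade

With 0 zeros and 2 poles, the high-frequency asymptotic slope is 20 × (0 − 2) = -40 dB/decade.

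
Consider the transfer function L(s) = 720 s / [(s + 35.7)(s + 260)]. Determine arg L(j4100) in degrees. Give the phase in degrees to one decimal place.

-85.9 deg

∠(j4100) = 90.00°
∠(j4100 + 35.7) = arctan(4100/35.7) = 89.50°
∠(j4100 + 260) = arctan(4100/260) = 86.37°
∠L(j4100) = 90.00° − (89.50° + 86.37°) = -85.87°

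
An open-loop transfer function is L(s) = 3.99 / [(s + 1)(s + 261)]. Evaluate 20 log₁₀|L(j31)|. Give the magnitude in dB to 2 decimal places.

|j31 + 1| = √(31² + 1²) = 31.02
|j31 + 261| = √(31² + 261²) = 262.8
|L(j31)| = 3.99 / (31.02 × 262.8) = 0.00048944
20 log₁₀(0.00048944) = -66.206 dB

-66.21 dB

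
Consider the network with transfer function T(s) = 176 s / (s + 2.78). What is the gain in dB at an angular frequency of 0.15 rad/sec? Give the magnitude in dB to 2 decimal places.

19.54 dB

|j0.15| = 0.15
|j0.15 + 2.78| = √(0.15² + 2.78²) = 2.784
|T(j0.15)| = 176 × 0.15 / 2.784 = 9.4826
20 log₁₀(9.4826) = 19.539 dB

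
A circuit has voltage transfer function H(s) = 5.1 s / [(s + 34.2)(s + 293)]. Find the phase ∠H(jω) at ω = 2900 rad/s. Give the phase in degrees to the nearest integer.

-84°

∠(j2900) = 90.00°
∠(j2900 + 34.2) = arctan(2900/34.2) = 89.32°
∠(j2900 + 293) = arctan(2900/293) = 84.23°
∠H(j2900) = 90.00° − (89.32° + 84.23°) = -83.56°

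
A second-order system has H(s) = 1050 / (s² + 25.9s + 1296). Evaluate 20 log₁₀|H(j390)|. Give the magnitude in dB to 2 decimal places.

-43.16 dB

|(j390)² + 25.9(j390) + 1296| = |-1.508e+05 + j10101| = 1.511e+05
|H(j390)| = 1050 / 1.511e+05 = 0.0069471
20 log₁₀(0.0069471) = -43.164 dB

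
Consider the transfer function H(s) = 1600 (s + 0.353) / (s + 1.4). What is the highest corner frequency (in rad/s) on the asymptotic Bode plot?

1.4 rad/s

Break frequencies occur at each pole and zero magnitude: 0.353 rad/s, 1.4 rad/s.
The highest is 1.4 rad/s.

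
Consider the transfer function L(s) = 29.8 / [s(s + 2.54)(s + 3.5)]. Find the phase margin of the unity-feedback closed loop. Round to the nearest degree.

18°

Gain crossover: |L(jω)| = 1 at ω ≈ 2.17 rad/s.
∠L(j2.17) = −90° − arctan(2.17/2.54) − arctan(2.17/3.5) ≈ -162.25°
PM = 180° + (-162.25°) = 17.75°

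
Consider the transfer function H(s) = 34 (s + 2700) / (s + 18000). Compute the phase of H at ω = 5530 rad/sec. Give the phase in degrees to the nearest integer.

∠(j5530 + 2700) = arctan(5530/2700) = 63.98°
∠(j5530 + 18000) = arctan(5530/18000) = 17.08°
∠H(j5530) = 63.98° − 17.08° = 46.90°

47°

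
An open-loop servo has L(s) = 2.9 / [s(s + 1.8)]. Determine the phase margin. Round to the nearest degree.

54°

Gain crossover: |L(jω)| = 1 at ω ≈ 1.3 rad/s.
∠L(j1.3) = −90° − arctan(1.3/1.8) ≈ -125.93°
PM = 180° + (-125.93°) = 54.07°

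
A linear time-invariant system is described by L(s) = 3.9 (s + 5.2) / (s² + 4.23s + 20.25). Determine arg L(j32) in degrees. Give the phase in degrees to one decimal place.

∠(j32 + 5.2) = arctan(32/5.2) = 80.77°
∠[(j32)² + 4.23(j32) + 20.25] = ∠[-1003.8 + j135.36] = 172.32°
∠L(j32) = 80.77° − 172.32° = -91.55°

-91.5 deg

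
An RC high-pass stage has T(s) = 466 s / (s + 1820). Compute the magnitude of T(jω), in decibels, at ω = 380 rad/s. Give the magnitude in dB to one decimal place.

|j380| = 380
|j380 + 1820| = √(380² + 1820²) = 1859
|T(j380)| = 466 × 380 / 1859 = 95.243
20 log₁₀(95.243) = 39.58 dB

39.6 dB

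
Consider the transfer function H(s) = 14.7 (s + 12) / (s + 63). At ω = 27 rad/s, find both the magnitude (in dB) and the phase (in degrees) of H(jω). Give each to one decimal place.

|j27 + 12| = √(27² + 12²) = 29.55
|j27 + 63| = √(27² + 63²) = 68.54
|H(j27)| = 14.7 × 29.55 / 68.54 = 6.3368
20 log₁₀(6.3368) = 16.04 dB
∠(j27 + 12) = arctan(27/12) = 66.04°
∠(j27 + 63) = arctan(27/63) = 23.20°
∠H(j27) = 66.04° − 23.20° = 42.84°

|H| = 16.0 dB, ∠H = 42.8°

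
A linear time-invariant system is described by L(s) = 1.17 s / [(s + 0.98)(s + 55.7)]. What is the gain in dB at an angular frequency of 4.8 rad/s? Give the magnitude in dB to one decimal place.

-33.8 dB

|j4.8| = 4.8
|j4.8 + 0.98| = √(4.8² + 0.98²) = 4.899
|j4.8 + 55.7| = √(4.8² + 55.7²) = 55.91
|L(j4.8)| = 1.17 × 4.8 / (4.899 × 55.91) = 0.020505
20 log₁₀(0.020505) = -33.76 dB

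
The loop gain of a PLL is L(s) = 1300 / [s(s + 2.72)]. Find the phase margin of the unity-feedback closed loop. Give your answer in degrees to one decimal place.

Gain crossover: |L(jω)| = 1 at ω ≈ 36 rad s⁻¹.
∠L(j36) = −90° − arctan(36/2.72) ≈ -175.68°
PM = 180° + (-175.68°) = 4.32°

4.3 deg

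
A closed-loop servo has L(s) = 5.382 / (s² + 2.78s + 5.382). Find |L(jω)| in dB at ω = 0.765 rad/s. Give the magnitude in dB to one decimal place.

0.2 dB

|(j0.765)² + 2.78(j0.765) + 5.382| = |4.7968 + j2.1267| = 5.247
|L(j0.765)| = 5.382 / 5.247 = 1.0257
20 log₁₀(1.0257) = 0.22 dB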